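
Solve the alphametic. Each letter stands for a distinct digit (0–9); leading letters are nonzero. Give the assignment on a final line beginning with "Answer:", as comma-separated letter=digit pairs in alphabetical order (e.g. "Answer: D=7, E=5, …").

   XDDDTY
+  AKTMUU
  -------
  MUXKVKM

Step 1. [col 1: Y + U ≡ M (mod 10)] several values work for U in column 1 (Y + U ≡ M (mod 10), carry-in 0); try U=2. So U=2.
Step 2. [col 1: Y + U ≡ M (mod 10)] no forcing yet in column 1 (carry-in 0); Y=9 is free and consistent — try it ⇒ Y=9.
Step 3. [col 1: Y + U ≡ M (mod 10)] from column 1 (Y=9, U=2, carry-in 0, digits 2,9 already taken and all letters distinct): M must equal 1. So M=1.
Step 4. [col 2: T + U ≡ K (mod 10)] several values work for T in column 2 (T + U ≡ K (mod 10), carry-in 1); try T=7 ⇒ T=7.
Step 5. [col 2: T + U ≡ K (mod 10)] in column 2 we have T+U≡K with carry-in 1; given T=7, U=2 and digits 1,2,7,9 already taken and all letters distinct, that pins K to 0 ⇒ K=0.
Step 6. [col 3: D + M ≡ V (mod 10)] column 3 (D + M ≡ V (mod 10), carry-in 1) doesn't pin V yet; pick V=5 and continue. So V=5.
Step 7. [col 3: D + M ≡ V (mod 10)] column 3: given M=1, V=5, carry-in 1, and digits 0,1,2,5,7,9 already taken and all letters distinct, D+M≡V (mod 10) forces D=3 ⇒ D=3.
Step 8. [col 5: D + K ≡ X (mod 10)] column 5 reads D+K+carry(1)=X with D=3, K=0; with digits 0,1,2,3,5,7,9 already taken and all letters distinct, the only value for X is 4. So X=4.
Step 9. [col 6: X + A ≡ U (mod 10)] column 6 reads X+A+carry(0)=U with X=4, U=2; with digits 0,1,2,3,4,5,7,9 already taken and all letters distinct, the only value for A is 8, so A=8.

Answer: A=8, D=3, K=0, M=1, T=7, U=2, V=5, X=4, Y=9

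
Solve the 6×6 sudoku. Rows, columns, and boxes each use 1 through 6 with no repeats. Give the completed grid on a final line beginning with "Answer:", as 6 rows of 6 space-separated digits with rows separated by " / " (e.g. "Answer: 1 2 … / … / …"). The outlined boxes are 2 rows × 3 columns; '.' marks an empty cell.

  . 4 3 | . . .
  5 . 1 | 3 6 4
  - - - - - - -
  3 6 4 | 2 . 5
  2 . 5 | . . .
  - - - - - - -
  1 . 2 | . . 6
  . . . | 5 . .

Step 1. [r3c5∈{1}] r3c5 has the single candidate 1 ⇒ r3c5=1.
Step 2. [r6c2∈{3}] only 3 remains possible at r6c2, so r6c2=3.
Step 3. [r5c4∈{4}] r5c4 is down to just 4, so r5c4=4.
Step 4. [r6c6∈{1,2}] 1 has one home in row 6: r6c6 ⇒ r6c6=1.
Step 5. [r6c5∈{2}] r6c5's peers cover all but 2. So r6c5=2.
Step 6. [r4c5∈{3,4}] row 4 places 4 nowhere but r4c5, so r4c5=4.
Step 7. [r6c3∈{6}] nothing but 6 survives at r6c3, so r6c3=6.
Step 8. [r6c1∈{4}] r6c1's peers cover all but 4, so r6c1=4.
Step 9. [r1c6∈{2}] r1c6 is down to just 2 ⇒ r1c6=2.
Step 10. [r4c2∈{1}] nothing but 1 survives at r4c2. So r4c2=1.
Step 11. [r5c5∈{3}] r5c5's peers cover all but 3, so r5c5=3.
Step 12. [r2c2∈{2}] r2c2 is down to just 2 ⇒ r2c2=2.
Step 13. [r1c5∈{5}] only 5 remains possible at r1c5 ⇒ r1c5=5.
Step 14. [r1c1∈{6}] nothing but 6 survives at r1c1. So r1c1=6.
Step 15. [r4c6∈{3}] r4c6's peers cover all but 3, so r4c6=3.
Step 16. [r5c2∈{5}] r5c2 is down to just 5 ⇒ r5c2=5.
Step 17. [r1c4∈{1}] only 1 remains possible at r1c4, so r1c4=1.
Step 18. [r4c4∈{6}] r4c4 has the single candidate 6, so r4c4=6.

Answer: 6 4 3 1 5 2 / 5 2 1 3 6 4 / 3 6 4 2 1 5 / 2 1 5 6 4 3 / 1 5 2 4 3 6 / 4 3 6 5 2 1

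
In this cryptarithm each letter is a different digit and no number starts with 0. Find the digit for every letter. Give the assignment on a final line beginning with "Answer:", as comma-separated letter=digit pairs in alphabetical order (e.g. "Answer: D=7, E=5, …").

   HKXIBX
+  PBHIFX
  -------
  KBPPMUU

Step 1. [col 1: X + X ≡ U (mod 10)] column 1 (X + X ≡ U (mod 10), carry-in 0) doesn't pin U yet; pick U=0 and continue ⇒ U=0.
Step 2. [col 1: X + X ≡ U (mod 10)] column 1: given U=0, carry-in 0, and digits 0 already taken and all letters distinct, X+X≡U (mod 10) forces X=5 ⇒ X=5.
Step 3. [K] adding two 6-digit numbers gives at most 6+1 digits, and here it does — K is that final carry and must be 1. So K=1.
Step 4. [col 2: B + F ≡ U (mod 10)] column 2 (B + F ≡ U (mod 10), carry-in 1) doesn't pin F yet; pick F=7 and continue ⇒ F=7.
Step 5. [col 2: B + F ≡ U (mod 10)] in column 2 we have B+F≡U with carry-in 1; given F=7, U=0 and digits 0,1,5,7 already taken and all letters distinct, that pins B to 2. So B=2.
Step 6. [col 3: I + I ≡ M (mod 10)] M=3 is one option consistent with column 3 (I + I ≡ M (mod 10), carry-in 1) — take it. So M=3.
Step 7. [col 3: I + I ≡ M (mod 10)] in column 3 we have I+I≡M with carry-in 1; given M=3 and digits 0,1,2,3,5,7 already taken and all letters distinct, that pins I to 6 ⇒ I=6.
Step 8. [col 4: X + H ≡ P (mod 10)] column 4: given X=5, carry-in 1, and digits 0,1,2,3,5,6,7 already taken and all letters distinct, X+H≡P (mod 10) forces H=8. So H=8.
Step 9. [col 4: X + H ≡ P (mod 10)] in column 4 we have X+H≡P with carry-in 1; given X=5, H=8 and digits 0,1,2,3,5,6,7,8 already taken and all letters distinct, that pins P to 4. So P=4.

Answer: B=2, F=7, H=8, I=6, K=1, M=3, P=4, U=0, X=5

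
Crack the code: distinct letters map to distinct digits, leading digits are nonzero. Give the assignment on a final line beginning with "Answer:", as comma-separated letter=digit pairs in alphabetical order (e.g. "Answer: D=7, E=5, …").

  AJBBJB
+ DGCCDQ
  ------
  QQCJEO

Step 1. [col 1: B + Q ≡ O (mod 10)] B=9 is one option consistent with column 1 (B + Q ≡ O (mod 10), carry-in 0) — take it ⇒ B=9.
Step 2. [col 1: B + Q ≡ O (mod 10)] column 1 (B + Q ≡ O (mod 10), carry-in 0) doesn't pin O yet; pick O=3 and continue. So O=3.
Step 3. [col 1: B + Q ≡ O (mod 10)] in column 1 we have B+Q≡O with carry-in 0; given B=9, O=3 and digits 3,9 already taken and all letters distinct, that pins Q to 4, so Q=4.
Step 4. [col 2: J + D ≡ E (mod 10)] several values work for J in column 2 (J + D ≡ E (mod 10), carry-in 1); try J=5 ⇒ J=5.
Step 5. [col 2: J + D ≡ E (mod 10)] several values work for D in column 2 (J + D ≡ E (mod 10), carry-in 1); try D=1 ⇒ D=1.
Step 6. [col 2: J + D ≡ E (mod 10)] from column 2 (J=5, D=1, carry-in 1, digits 1,3,4,5,9 already taken and all letters distinct): E must equal 7, so E=7.
Step 7. [col 3: B + C ≡ J (mod 10)] in column 3 we have B+C≡J with carry-in 0; given B=9, J=5 and digits 1,3,4,5,7,9 already taken and all letters distinct, that pins C to 6, so C=6.
Step 8. [col 5: J + G ≡ Q (mod 10)] column 5: given J=5, Q=4, carry-in 1, and digits 1,3,4,5,6,7,9 already taken and all letters distinct, J+G≡Q (mod 10) forces G=8. So G=8.
Step 9. [col 6: A + D ≡ Q (mod 10)] column 6 reads A+D+carry(1)=Q with D=1, Q=4; with digits 1,3,4,5,6,7,8,9 already taken and all letters distinct, the only value for A is 2. So A=2.

Answer: A=2, B=9, C=6, D=1, E=7, G=8, J=5, O=3, Q=4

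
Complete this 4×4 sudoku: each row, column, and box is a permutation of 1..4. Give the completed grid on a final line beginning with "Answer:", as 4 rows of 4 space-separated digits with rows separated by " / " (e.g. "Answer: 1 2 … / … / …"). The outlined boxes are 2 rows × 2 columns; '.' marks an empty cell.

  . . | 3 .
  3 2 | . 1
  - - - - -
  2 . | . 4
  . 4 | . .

Step 1. [r4c1∈{1}] r4c1 is down to just 1. So r4c1=1.
Step 2. [r1c4∈{2}] nothing but 2 survives at r1c4, so r1c4=2.
Step 3. [r1c2∈{1}] r1c2's peers cover all but 1. So r1c2=1.
Step 4. [r4c4∈{3}] only 3 remains possible at r4c4. So r4c4=3.
Step 5. [r1c1∈{4}] r1c1's peers cover all but 4, so r1c1=4.
Step 6. [r3c3∈{1}] only 1 remains possible at r3c3 ⇒ r3c3=1.
Step 7. [r2c3∈{4}] only 4 remains possible at r2c3, so r2c3=4.
Step 8. [r4c3∈{2}] r4c3 has the single candidate 2 ⇒ r4c3=2.
Step 9. [r3c2∈{3}] nothing but 3 survives at r3c2. So r3c2=3.

Answer: 4 1 3 2 / 3 2 4 1 / 2 3 1 4 / 1 4 2 3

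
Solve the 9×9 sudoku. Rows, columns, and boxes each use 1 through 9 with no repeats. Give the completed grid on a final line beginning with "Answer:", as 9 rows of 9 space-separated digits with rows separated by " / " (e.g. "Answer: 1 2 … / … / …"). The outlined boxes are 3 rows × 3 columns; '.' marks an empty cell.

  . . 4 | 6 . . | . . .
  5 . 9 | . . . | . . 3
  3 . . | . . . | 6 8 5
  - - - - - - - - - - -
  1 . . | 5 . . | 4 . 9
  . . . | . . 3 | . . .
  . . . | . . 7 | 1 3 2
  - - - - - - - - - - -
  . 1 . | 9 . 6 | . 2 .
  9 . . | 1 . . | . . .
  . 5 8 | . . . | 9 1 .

Step 1. [r1c5∈{1,2,3,5,7,8,9}] r1c5 is the only open cell in row 1 admitting 3 ⇒ r1c5=3.
Step 2. [r2c2∈{2,6,7,8}] across row 2, 6 lands solely at r2c2. So r2c2=6.
Step 3. [r5c5∈{1,2,4,6,8,9}] across row 5, 1 lands solely at r5c5 ⇒ r5c5=1.
Step 4. [r1c6∈{1,2,5,8,9}] in row 1, 5 fits only at r1c6. So r1c6=5.
Step 5. [r2c8∈{4,7}] 4 has one home in box 3: r2c8. So r2c8=4.
Step 6. [r6c5∈{4,6,8,9}] box 5 places 9 nowhere but r6c5, so r6c5=9.
Step 7. [r4c5∈{2,6,8}] across col 5, 6 lands solely at r4c5 ⇒ r4c5=6.
Step 8. [r4c8∈{7}] r4c8 is down to just 7 ⇒ r4c8=7.
Step 9. [r5c2∈{2,4,7,8,9}] in row 5, 9 fits only at r5c2 ⇒ r5c2=9.
Step 10. [r3c6∈{1,2,4,9}] r3c6 is the only open cell in row 3 admitting 9, so r3c6=9.
Step 11. [r9c4∈{2,3,4,7}] in row 9, 3 fits only at r9c4, so r9c4=3.
Step 12. [r6c3∈{5,6}] in row 6, 5 fits only at r6c3 ⇒ r6c3=5.
Step 13. [r6c1∈{4,6,8}] 6 has one home in row 6: r6c1, so r6c1=6.
Step 14. [r9c9∈{4,6,7}] across row 9, 6 lands solely at r9c9, so r9c9=6.
Step 15. [r5c9∈{8}] r5c9 is down to just 8. So r5c9=8.
Step 16. [r8c8∈{5}] nothing but 5 survives at r8c8. So r8c8=5.
Step 17. [r8c3∈{2,3,6,7}] row 8 places 6 nowhere but r8c3 ⇒ r8c3=6.
Step 18. [r7c5∈{4,5,7,8}] 5 has one home in row 7: r7c5, so r7c5=5.
Step 19. [r1c1∈{2,7,8}] in col 1, 8 fits only at r1c1. So r1c1=8.
Step 20. [r7c7∈{3,7,8}] in row 7, 8 fits only at r7c7 ⇒ r7c7=8.
Step 21. [r7c3∈{3,7}] row 7 places 3 nowhere but r7c3. So r7c3=3.
Step 22. [r4c3∈{2}] nothing but 2 survives at r4c3 ⇒ r4c3=2.
Step 23. [r9c1∈{2,4,7}] in col 1, 2 fits only at r9c1 ⇒ r9c1=2.
Step 24. [r9c5∈{4,7}] in row 9, 7 fits only at r9c5, so r9c5=7.
Step 25. [r4c6∈{8}] nothing but 8 survives at r4c6, so r4c6=8.
Step 26. [r8c5∈{2,4,8}] r8c5 is the only open cell in row 8 admitting 8 ⇒ r8c5=8.
Step 27. [r2c5∈{2}] r2c5's peers cover all but 2 ⇒ r2c5=2.
Step 28. [r2c7∈{7}] r2c7 has the single candidate 7 ⇒ r2c7=7.
Step 29. [r1c2∈{2,7}] 7 has one home in row 1: r1c2 ⇒ r1c2=7.
Step 30. [r8c2∈{4}] nothing but 4 survives at r8c2. So r8c2=4.
Step 31. [r5c1∈{4,7}] col 1 places 4 nowhere but r5c1 ⇒ r5c1=4.
Step 32. [r7c9∈{4,7}] r7c9 is the only open cell in row 7 admitting 4 ⇒ r7c9=4.
Step 33. [r6c4∈{4}] r6c4 is down to just 4, so r6c4=4.
Step 34. [r8c7∈{3}] r8c7's peers cover all but 3. So r8c7=3.
Step 35. [r3c2∈{2}] r3c2's peers cover all but 2, so r3c2=2.
Step 36. [r8c9∈{7}] nothing but 7 survives at r8c9, so r8c9=7.
Step 37. [r7c1∈{7}] r7c1's peers cover all but 7, so r7c1=7.
Step 38. [r2c4∈{8}] r2c4 is down to just 8. So r2c4=8.
Step 39. [r5c7∈{5}] only 5 remains possible at r5c7, so r5c7=5.
Step 40. [r1c8∈{9}] r1c8 has the single candidate 9, so r1c8=9.
Step 41. [r5c3∈{7}] r5c3 is down to just 7. So r5c3=7.
Step 42. [r5c4∈{2}] r5c4's peers cover all but 2. So r5c4=2.
Step 43. [r9c6∈{4}] only 4 remains possible at r9c6. So r9c6=4.
Step 44. [r3c4∈{7}] r3c4 has the single candidate 7, so r3c4=7.
Step 45. [r2c6∈{1}] r2c6 has the single candidate 1, so r2c6=1.
Step 46. [r8c6∈{2}] only 2 remains possible at r8c6, so r8c6=2.
Step 47. [r1c7∈{2}] only 2 remains possible at r1c7, so r1c7=2.
Step 48. [r1c9∈{1}] r1c9's peers cover all but 1 ⇒ r1c9=1.
Step 49. [r3c3∈{1}] nothing but 1 survives at r3c3 ⇒ r3c3=1.
Step 50. [r5c8∈{6}] r5c8 is down to just 6, so r5c8=6.
Step 51. [r6c2∈{8}] r6c2 has the single candidate 8 ⇒ r6c2=8.
Step 52. [r3c5∈{4}] r3c5's peers cover all but 4, so r3c5=4.
Step 53. [r4c2∈{3}] nothing but 3 survives at r4c2 ⇒ r4c2=3.

Answer: 8 7 4 6 3 5 2 9 1 / 5 6 9 8 2 1 7 4 3 / 3 2 1 7 4 9 6 8 5 / 1 3 2 5 6 8 4 7 9 / 4 9 7 2 1 3 5 6 8 / 6 8 5 4 9 7 1 3 2 / 7 1 3 9 5 6 8 2 4 / 9 4 6 1 8 2 3 5 7 / 2 5 8 3 7 4 9 1 6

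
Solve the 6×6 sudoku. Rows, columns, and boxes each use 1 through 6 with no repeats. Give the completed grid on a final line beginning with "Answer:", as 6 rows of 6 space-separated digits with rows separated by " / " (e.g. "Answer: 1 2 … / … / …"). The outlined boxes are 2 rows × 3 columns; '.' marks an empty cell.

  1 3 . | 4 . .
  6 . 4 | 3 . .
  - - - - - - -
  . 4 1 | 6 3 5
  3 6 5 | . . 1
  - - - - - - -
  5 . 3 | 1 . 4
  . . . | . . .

Step 1. [r5c2∈{2}] r5c2 has the single candidate 2, so r5c2=2.
Step 2. [r2c6∈{2}] r2c6 is down to just 2. So r2c6=2.
Step 3. [r5c5∈{6}] r5c5 has the single candidate 6, so r5c5=6.
Step 4. [r4c4∈{2}] r4c4 has the single candidate 2, so r4c4=2.
Step 5. [r1c5∈{5}] only 5 remains possible at r1c5 ⇒ r1c5=5.
Step 6. [r6c5∈{2}] only 2 remains possible at r6c5, so r6c5=2.
Step 7. [r6c1∈{4}] r6c1 is down to just 4, so r6c1=4.
Step 8. [r6c3∈{6}] only 6 remains possible at r6c3, so r6c3=6.
Step 9. [r1c6∈{6}] r1c6 has the single candidate 6. So r1c6=6.
Step 10. [r2c2∈{5}] r2c2's peers cover all but 5, so r2c2=5.
Step 11. [r1c3∈{2}] nothing but 2 survives at r1c3, so r1c3=2.
Step 12. [r2c5∈{1}] r2c5 has the single candidate 1 ⇒ r2c5=1.
Step 13. [r3c1∈{2}] nothing but 2 survives at r3c1 ⇒ r3c1=2.
Step 14. [r6c2∈{1}] r6c2 has the single candidate 1, so r6c2=1.
Step 15. [r4c5∈{4}] r4c5's peers cover all but 4 ⇒ r4c5=4.
Step 16. [r6c4∈{5}] nothing but 5 survives at r6c4. So r6c4=5.
Step 17. [r6c6∈{3}] nothing but 3 survives at r6c6 ⇒ r6c6=3.

Answer: 1 3 2 4 5 6 / 6 5 4 3 1 2 / 2 4 1 6 3 5 / 3 6 5 2 4 1 / 5 2 3 1 6 4 / 4 1 6 5 2 3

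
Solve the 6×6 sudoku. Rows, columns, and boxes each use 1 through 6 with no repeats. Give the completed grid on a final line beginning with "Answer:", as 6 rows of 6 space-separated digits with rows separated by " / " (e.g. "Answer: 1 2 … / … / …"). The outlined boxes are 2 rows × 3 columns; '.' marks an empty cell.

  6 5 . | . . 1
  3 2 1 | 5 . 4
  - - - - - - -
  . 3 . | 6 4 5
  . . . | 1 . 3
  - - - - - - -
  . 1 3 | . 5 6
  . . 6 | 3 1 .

Step 1. [r3c3∈{2}] r3c3 has the single candidate 2, so r3c3=2.
Step 2. [r6c2∈{4}] r6c2 is down to just 4 ⇒ r6c2=4.
Step 3. [r6c1∈{2,5}] row 6 places 5 nowhere but r6c1. So r6c1=5.
Step 4. [r1c4∈{2}] r1c4's peers cover all but 2, so r1c4=2.
Step 5. [r4c1∈{4}] only 4 remains possible at r4c1, so r4c1=4.
Step 6. [r4c5∈{2}] r4c5 is down to just 2 ⇒ r4c5=2.
Step 7. [r5c1∈{2}] nothing but 2 survives at r5c1, so r5c1=2.
Step 8. [r2c5∈{6}] nothing but 6 survives at r2c5, so r2c5=6.
Step 9. [r5c4∈{4}] r5c4 has the single candidate 4, so r5c4=4.
Step 10. [r4c3∈{5}] only 5 remains possible at r4c3 ⇒ r4c3=5.
Step 11. [r6c6∈{2}] nothing but 2 survives at r6c6. So r6c6=2.
Step 12. [r3c1∈{1}] r3c1 has the single candidate 1, so r3c1=1.
Step 13. [r4c2∈{6}] r4c2 is down to just 6 ⇒ r4c2=6.
Step 14. [r1c5∈{3}] r1c5 is down to just 3, so r1c5=3.
Step 15. [r1c3∈{4}] r1c3's peers cover all but 4, so r1c3=4.

Answer: 6 5 4 2 3 1 / 3 2 1 5 6 4 / 1 3 2 6 4 5 / 4 6 5 1 2 3 / 2 1 3 4 5 6 / 5 4 6 3 1 2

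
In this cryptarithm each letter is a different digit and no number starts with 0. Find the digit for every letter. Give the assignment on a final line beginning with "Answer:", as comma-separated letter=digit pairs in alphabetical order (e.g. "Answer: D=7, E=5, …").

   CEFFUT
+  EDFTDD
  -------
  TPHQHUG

Step 1. [col 1: T + D ≡ G (mod 10)] T=1 is one option consistent with column 1 (T + D ≡ G (mod 10), carry-in 0) — take it ⇒ T=1.
Step 2. [col 1: T + D ≡ G (mod 10)] column 1 (T + D ≡ G (mod 10), carry-in 0) doesn't pin G yet; pick G=0 and continue ⇒ G=0.
Step 3. [col 1: T + D ≡ G (mod 10)] column 1 reads T+D+carry(0)=G with T=1, G=0; with digits 0,1 already taken and all letters distinct, the only value for D is 9, so D=9.
Step 4. [col 2: U + D ≡ U (mod 10)] column 2 (U + D ≡ U (mod 10), carry-in 1) doesn't pin U yet; pick U=2 and continue ⇒ U=2.
Step 5. [col 3: F + T ≡ H (mod 10)] no forcing yet in column 3 (carry-in 1); F=4 is free and consistent — try it, so F=4.
Step 6. [col 3: F + T ≡ H (mod 10)] column 3 reads F+T+carry(1)=H with F=4, T=1; with digits 0,1,2,4,9 already taken and all letters distinct, the only value for H is 6 ⇒ H=6.
Step 7. [col 4: F + F ≡ Q (mod 10)] column 4 reads F+F+carry(0)=Q with F=4; with digits 0,1,2,4,6,9 already taken and all letters distinct, the only value for Q is 8 ⇒ Q=8.
Step 8. [col 5: E + D ≡ H (mod 10)] column 5 reads E+D+carry(0)=H with D=9, H=6; with digits 0,1,2,4,6,8,9 already taken and all letters distinct, the only value for E is 7. So E=7.
Step 9. [col 6: C + E ≡ P (mod 10)] in column 6 we have C+E≡P with carry-in 1; given E=7 and digits 0,1,2,4,6,7,8,9 already taken and all letters distinct, that pins P to 3, so P=3.
Step 10. [col 6: C + E ≡ P (mod 10)] column 6 reads C+E+carry(1)=P with E=7, P=3; with digits 0,1,2,3,4,6,7,8,9 already taken and all letters distinct, the only value for C is 5, so C=5.

Answer: C=5, D=9, E=7, F=4, G=0, H=6, P=3, Q=8, T=1, U=2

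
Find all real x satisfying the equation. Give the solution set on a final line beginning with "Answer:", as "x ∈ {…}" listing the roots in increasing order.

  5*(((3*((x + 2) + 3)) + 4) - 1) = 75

Step 1. [5*(((3*((x + 2) + 3)) + 4) - 1) = 75] 5 out front; divide by 5. So div: ((3*((x + 2) + 3)) + 4) - 1 = 15.
Step 2. [((3*((x + 2) + 3)) + 4) - 1 = 15] 1 comes off first (add 1) ⇒ sub: (3*((x + 2) + 3)) + 4 = 16.
Step 3. [(3*((x + 2) + 3)) + 4 = 16] the outer +4 inverts by subtracting 4 ⇒ sub: 3*((x + 2) + 3) = 12.
Step 4. [3*((x + 2) + 3) = 12] divide by the outer 3 ⇒ div: (x + 2) + 3 = 4.
Step 5. [(x + 2) + 3 = 4] peel the +3: subtract 3 from each side. So sub: x + 2 = 1.
Step 6. [x + 2 = 1] +2 is outermost — subtract 2 both sides. So sub: x = -1.

Answer: x ∈ {-1}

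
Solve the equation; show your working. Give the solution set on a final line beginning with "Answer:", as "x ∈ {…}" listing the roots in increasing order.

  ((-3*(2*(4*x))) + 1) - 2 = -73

Step 1. [((-3*(2*(4*x))) + 1) - 2 = -73] the outer -2 inverts by adding 2 ⇒ sub: (-3*(2*(4*x))) + 1 = -71.
Step 2. [(-3*(2*(4*x))) + 1 = -71] the outer +1 inverts by subtracting 1 ⇒ sub: -3*(2*(4*x)) = -72.
Step 3. [-3*(2*(4*x)) = -72] divide by the outer -3, so div: 2*(4*x) = 24.
Step 4. [2*(4*x) = 24] LHS = 2·(…); ÷2 both sides, so div: 4*x = 12.
Step 5. [4*x = 12] 4 out front; divide by 4. So div: x = 3.

Answer: x ∈ {3}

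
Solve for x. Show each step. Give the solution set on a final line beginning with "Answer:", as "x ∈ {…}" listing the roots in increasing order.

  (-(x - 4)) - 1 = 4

Step 1. [(-(x - 4)) - 1 = 4] 1 comes off first (add 1). So sub: -(x - 4) = 5.
Step 2. [-(x - 4) = 5] leading − — multiply by −1 ⇒ neg: x - 4 = -5.
Step 3. [x - 4 = -5] the outer -4 inverts by adding 4. So sub: x = -1.

Answer: x ∈ {-1}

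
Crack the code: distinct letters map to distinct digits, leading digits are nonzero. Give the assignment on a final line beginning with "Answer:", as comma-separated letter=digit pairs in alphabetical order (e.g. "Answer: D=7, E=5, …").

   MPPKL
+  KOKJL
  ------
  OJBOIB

Step 1. [col 1: L + L ≡ B (mod 10)] column 1 (L + L ≡ B (mod 10), carry-in 0) doesn't pin L yet; pick L=3 and continue ⇒ L=3.
Step 2. [O] adding two 5-digit numbers gives at most 5+1 digits, and here it does — O is that final carry and must be 1. So O=1.
Step 3. [col 1: L + L ≡ B (mod 10)] column 1: given L=3, carry-in 0, and digits 1,3 already taken and all letters distinct, L+L≡B (mod 10) forces B=6, so B=6.
Step 4. [col 2: K + J ≡ I (mod 10)] column 2 (K + J ≡ I (mod 10), carry-in 0) doesn't pin K yet; pick K=7 and continue, so K=7.
Step 5. [col 2: K + J ≡ I (mod 10)] column 2 (K + J ≡ I (mod 10), carry-in 0) doesn't pin J yet; pick J=2 and continue ⇒ J=2.
Step 6. [col 2: K + J ≡ I (mod 10)] in column 2 we have K+J≡I with carry-in 0; given K=7, J=2 and digits 1,2,3,6,7 already taken and all letters distinct, that pins I to 9, so I=9.
Step 7. [col 3: P + K ≡ O (mod 10)] column 3 reads P+K+carry(0)=O with K=7, O=1; with digits 1,2,3,6,7,9 already taken and all letters distinct, the only value for P is 4, so P=4.
Step 8. [col 5: M + K ≡ J (mod 10)] from column 5 (K=7, J=2, carry-in 0, digits 1,2,3,4,6,7,9 already taken and all letters distinct): M must equal 5. So M=5.

Answer: B=6, I=9, J=2, K=7, L=3, M=5, O=1, P=4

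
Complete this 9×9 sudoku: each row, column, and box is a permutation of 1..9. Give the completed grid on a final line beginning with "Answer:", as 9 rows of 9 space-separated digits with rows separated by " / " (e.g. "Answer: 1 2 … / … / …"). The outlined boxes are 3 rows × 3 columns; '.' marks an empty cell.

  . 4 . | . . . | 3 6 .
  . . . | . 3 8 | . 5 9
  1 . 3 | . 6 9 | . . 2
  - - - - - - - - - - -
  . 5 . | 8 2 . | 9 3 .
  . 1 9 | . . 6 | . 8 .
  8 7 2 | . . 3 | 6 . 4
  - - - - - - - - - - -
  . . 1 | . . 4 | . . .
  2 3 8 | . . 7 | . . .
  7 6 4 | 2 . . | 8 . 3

Step 1. [r3c4∈{4,5,7}] in row 3, 5 fits only at r3c4. So r3c4=5.
Step 2. [r6c5∈{1,5,9}] r6c5 is the only open cell in row 6 admitting 5, so r6c5=5.
Step 3. [r4c9∈{1,7}] r4c9 is the only open cell in row 4 admitting 7. So r4c9=7.
Step 4. [r7c1∈{5,9}] 5 has one home in box 7: r7c1 ⇒ r7c1=5.
Step 5. [r2c4∈{1,4,7}] box 2 places 4 nowhere but r2c4 ⇒ r2c4=4.
Step 6. [r7c2∈{9}] only 9 remains possible at r7c2. So r7c2=9.
Step 7. [r2c7∈{1,7}] 1 has one home in row 2: r2c7 ⇒ r2c7=1.
Step 8. [r8c9∈{1,5,6}] col 9 places 1 nowhere but r8c9, so r8c9=1.
Step 9. [r8c5∈{9}] only 9 remains possible at r8c5, so r8c5=9.
Step 10. [r4c6∈{1}] nothing but 1 survives at r4c6 ⇒ r4c6=1.
Step 11. [r5c5∈{4,7}] 4 has one home in col 5: r5c5. So r5c5=4.
Step 12. [r1c5∈{1,7}] 7 has one home in col 5: r1c5, so r1c5=7.
Step 13. [r7c8∈{2,7}] r7c8 is the only open cell in col 8 admitting 2. So r7c8=2.
Step 14. [r3c8∈{4,7}] in col 8, 7 fits only at r3c8. So r3c8=7.
Step 15. [r2c1∈{6}] only 6 remains possible at r2c1, so r2c1=6.
Step 16. [r8c7∈{4,5}] r8c7 is the only open cell in row 8 admitting 5, so r8c7=5.
Step 17. [r8c4∈{6}] only 6 remains possible at r8c4. So r8c4=6.
Step 18. [r1c4∈{1}] r1c4 has the single candidate 1, so r1c4=1.
Step 19. [r1c6∈{2}] r1c6 is down to just 2 ⇒ r1c6=2.
Step 20. [r9c5∈{1}] r9c5 is down to just 1, so r9c5=1.
Step 21. [r1c3∈{5}] nothing but 5 survives at r1c3. So r1c3=5.
Step 22. [r7c5∈{8}] r7c5 has the single candidate 8 ⇒ r7c5=8.
Step 23. [r9c6∈{5}] r9c6 is down to just 5. So r9c6=5.
Step 24. [r4c3∈{6}] r4c3 has the single candidate 6. So r4c3=6.
Step 25. [r4c1∈{4}] only 4 remains possible at r4c1, so r4c1=4.
Step 26. [r1c9∈{8}] nothing but 8 survives at r1c9. So r1c9=8.
Step 27. [r5c1∈{3}] only 3 remains possible at r5c1 ⇒ r5c1=3.
Step 28. [r5c4∈{7}] only 7 remains possible at r5c4. So r5c4=7.
Step 29. [r8c8∈{4}] nothing but 4 survives at r8c8, so r8c8=4.
Step 30. [r3c7∈{4}] r3c7 is down to just 4 ⇒ r3c7=4.
Step 31. [r6c8∈{1}] r6c8 is down to just 1. So r6c8=1.
Step 32. [r7c9∈{6}] nothing but 6 survives at r7c9. So r7c9=6.
Step 33. [r5c9∈{5}] r5c9 has the single candidate 5 ⇒ r5c9=5.
Step 34. [r1c1∈{9}] r1c1 is down to just 9 ⇒ r1c1=9.
Step 35. [r2c3∈{7}] r2c3's peers cover all but 7. So r2c3=7.
Step 36. [r3c2∈{8}] only 8 remains possible at r3c2, so r3c2=8.
Step 37. [r2c2∈{2}] nothing but 2 survives at r2c2, so r2c2=2.
Step 38. [r7c7∈{7}] r7c7's peers cover all but 7, so r7c7=7.
Step 39. [r6c4∈{9}] r6c4's peers cover all but 9, so r6c4=9.
Step 40. [r9c8∈{9}] r9c8 has the single candidate 9, so r9c8=9.
Step 41. [r5c7∈{2}] only 2 remains possible at r5c7, so r5c7=2.
Step 42. [r7c4∈{3}] only 3 remains possible at r7c4. So r7c4=3.

Answer: 9 4 5 1 7 2 3 6 8 / 6 2 7 4 3 8 1 5 9 / 1 8 3 5 6 9 4 7 2 / 4 5 6 8 2 1 9 3 7 / 3 1 9 7 4 6 2 8 5 / 8 7 2 9 5 3 6 1 4 / 5 9 1 3 8 4 7 2 6 / 2 3 8 6 9 7 5 4 1 / 7 6 4 2 1 5 8 9 3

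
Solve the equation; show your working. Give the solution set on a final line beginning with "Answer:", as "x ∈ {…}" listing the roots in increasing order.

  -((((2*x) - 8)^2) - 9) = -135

Step 1. [-((((2*x) - 8)^2) - 9) = -135] flip signs both sides. So neg: (((2*x) - 8)^2) - 9 = 135.
Step 2. [(((2*x) - 8)^2) - 9 = 135] the outer -9 inverts by adding 9, so sub: ((2*x) - 8)^2 = 144.
Step 3. [((2*x) - 8)^2 = 144] √ both sides: 144 ≥ 0 gives two branches. So sqrt: (2*x) - 8 = 12 or -12.
Step 4. [(2*x) - 8 = 12 or -12] 2 divides every term; factor it out, so factor: x - 4 = 6 or -6.
Step 5. [x - 4 = 6 or -6] the outer -4 inverts by adding 4, so sub: x = 10 or -2.

Answer: x ∈ {-2, 10}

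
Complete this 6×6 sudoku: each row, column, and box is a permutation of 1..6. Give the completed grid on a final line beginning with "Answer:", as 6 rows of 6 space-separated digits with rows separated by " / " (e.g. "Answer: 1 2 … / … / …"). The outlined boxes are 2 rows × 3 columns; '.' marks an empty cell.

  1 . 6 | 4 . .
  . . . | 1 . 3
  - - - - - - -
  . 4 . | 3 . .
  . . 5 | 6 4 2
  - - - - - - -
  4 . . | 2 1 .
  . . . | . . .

Step 1. [r1c6∈{5}] r1c6's peers cover all but 5 ⇒ r1c6=5.
Step 2. [r5c2∈{3,5,6}] in row 5, 5 fits only at r5c2 ⇒ r5c2=5.
Step 3. [r6c2∈{1,2,3,6}] r6c2 is the only open cell in col 2 admitting 6, so r6c2=6.
Step 4. [r2c2∈{2}] r2c2's peers cover all but 2, so r2c2=2.
Step 5. [r6c5∈{3,5}] r6c5 is the only open cell in col 5 admitting 3. So r6c5=3.
Step 6. [r4c2∈{1,3}] r4c2 is the only open cell in row 4 admitting 1, so r4c2=1.
Step 7. [r6c1∈{2}] only 2 remains possible at r6c1, so r6c1=2.
Step 8. [r2c3∈{4}] r2c3 is down to just 4 ⇒ r2c3=4.
Step 9. [r3c5∈{5}] nothing but 5 survives at r3c5 ⇒ r3c5=5.
Step 10. [r3c3∈{2}] r3c3's peers cover all but 2. So r3c3=2.
Step 11. [r3c6∈{1}] r3c6 is down to just 1. So r3c6=1.
Step 12. [r2c5∈{6}] nothing but 6 survives at r2c5 ⇒ r2c5=6.
Step 13. [r6c3∈{1}] r6c3 has the single candidate 1, so r6c3=1.
Step 14. [r5c3∈{3}] r5c3 has the single candidate 3, so r5c3=3.
Step 15. [r2c1∈{5}] only 5 remains possible at r2c1. So r2c1=5.
Step 16. [r5c6∈{6}] r5c6's peers cover all but 6, so r5c6=6.
Step 17. [r1c5∈{2}] r1c5 is down to just 2. So r1c5=2.
Step 18. [r6c6∈{4}] r6c6 has the single candidate 4. So r6c6=4.
Step 19. [r1c2∈{3}] r1c2 is down to just 3. So r1c2=3.
Step 20. [r3c1∈{6}] only 6 remains possible at r3c1. So r3c1=6.
Step 21. [r4c1∈{3}] only 3 remains possible at r4c1, so r4c1=3.
Step 22. [r6c4∈{5}] r6c4's peers cover all but 5. So r6c4=5.

Answer: 1 3 6 4 2 5 / 5 2 4 1 6 3 / 6 4 2 3 5 1 / 3 1 5 6 4 2 / 4 5 3 2 1 6 / 2 6 1 5 3 4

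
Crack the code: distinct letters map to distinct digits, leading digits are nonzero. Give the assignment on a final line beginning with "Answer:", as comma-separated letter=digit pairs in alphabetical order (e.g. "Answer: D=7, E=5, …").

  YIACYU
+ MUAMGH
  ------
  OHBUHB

Step 1. [col 1: U + H ≡ B (mod 10)] column 1 (U + H ≡ B (mod 10), carry-in 0) doesn't pin H yet; pick H=2 and continue ⇒ H=2.
Step 2. [col 1: U + H ≡ B (mod 10)] U=8 is one option consistent with column 1 (U + H ≡ B (mod 10), carry-in 0) — take it. So U=8.
Step 3. [col 1: U + H ≡ B (mod 10)] column 1 reads U+H+carry(0)=B with U=8, H=2; with digits 2,8 already taken and all letters distinct, the only value for B is 0. So B=0.
Step 4. [col 2: Y + G ≡ H (mod 10)] no forcing yet in column 2 (carry-in 1); G=4 is free and consistent — try it, so G=4.
Step 5. [col 2: Y + G ≡ H (mod 10)] in column 2 we have Y+G≡H with carry-in 1; given G=4, H=2 and digits 0,2,4,8 already taken and all letters distinct, that pins Y to 7, so Y=7.
Step 6. [col 3: C + M ≡ U (mod 10)] column 3 (C + M ≡ U (mod 10), carry-in 1) doesn't pin C yet; pick C=6 and continue, so C=6.
Step 7. [col 3: C + M ≡ U (mod 10)] column 3: given C=6, U=8, carry-in 1, and digits 0,2,4,6,7,8 already taken and all letters distinct, C+M≡U (mod 10) forces M=1. So M=1.
Step 8. [col 4: A + A ≡ B (mod 10)] from column 4 (B=0, carry-in 0, digits 0,1,2,4,6,7,8 already taken and all letters distinct): A must equal 5, so A=5.
Step 9. [col 5: I + U ≡ H (mod 10)] column 5 reads I+U+carry(1)=H with U=8, H=2; with digits 0,1,2,4,5,6,7,8 already taken and all letters distinct, the only value for I is 3 ⇒ I=3.
Step 10. [col 6: Y + M ≡ O (mod 10)] from column 6 (Y=7, M=1, carry-in 1, digits 0,1,2,3,4,5,6,7,8 already taken and all letters distinct): O must equal 9. So O=9.

Answer: A=5, B=0, C=6, G=4, H=2, I=3, M=1, O=9, U=8, Y=7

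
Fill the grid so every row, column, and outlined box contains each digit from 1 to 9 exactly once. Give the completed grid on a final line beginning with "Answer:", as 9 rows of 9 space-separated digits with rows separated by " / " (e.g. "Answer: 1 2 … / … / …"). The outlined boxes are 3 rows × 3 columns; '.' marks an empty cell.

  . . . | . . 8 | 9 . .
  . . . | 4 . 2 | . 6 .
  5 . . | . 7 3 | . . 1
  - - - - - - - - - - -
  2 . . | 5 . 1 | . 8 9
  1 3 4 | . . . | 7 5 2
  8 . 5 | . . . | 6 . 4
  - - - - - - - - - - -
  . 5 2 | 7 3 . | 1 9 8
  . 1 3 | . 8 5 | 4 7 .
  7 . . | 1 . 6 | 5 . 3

Step 1. [r6c2∈{7,9}] across box 4, 9 lands solely at r6c2, so r6c2=9.
Step 2. [r1c4∈{6}] r1c4's peers cover all but 6 ⇒ r1c4=6.
Step 3. [r3c7∈{2,8}] 2 has one home in col 7: r3c7 ⇒ r3c7=2.
Step 4. [r3c4∈{9}] r3c4 has the single candidate 9 ⇒ r3c4=9.
Step 5. [r9c5∈{2,4,9}] box 8 places 9 nowhere but r9c5. So r9c5=9.
Step 6. [r2c3∈{1,7,8,9}] across col 3, 9 lands solely at r2c3 ⇒ r2c3=9.
Step 7. [r9c2∈{4,8}] 4 has one home in row 9: r9c2, so r9c2=4.
Step 8. [r6c4∈{2,3}] 3 has one home in col 4: r6c4 ⇒ r6c4=3.
Step 9. [r1c8∈{3,4}] col 8 places 3 nowhere but r1c8. So r1c8=3.
Step 10. [r1c3∈{1,7}] col 3 places 1 nowhere but r1c3 ⇒ r1c3=1.
Step 11. [r1c5∈{5}] r1c5's peers cover all but 5, so r1c5=5.
Step 12. [r1c9∈{7}] only 7 remains possible at r1c9, so r1c9=7.
Step 13. [r4c3∈{6,7}] r4c3 is the only open cell in col 3 admitting 7, so r4c3=7.
Step 14. [r3c3∈{6,8}] in col 3, 6 fits only at r3c3, so r3c3=6.
Step 15. [r8c9∈{6}] only 6 remains possible at r8c9 ⇒ r8c9=6.
Step 16. [r5c5∈{6}] r5c5's peers cover all but 6 ⇒ r5c5=6.
Step 17. [r2c7∈{8}] r2c7 is down to just 8. So r2c7=8.
Step 18. [r4c2∈{6}] nothing but 6 survives at r4c2. So r4c2=6.
Step 19. [r2c2∈{7}] nothing but 7 survives at r2c2. So r2c2=7.
Step 20. [r1c1∈{4}] nothing but 4 survives at r1c1. So r1c1=4.
Step 21. [r6c5∈{2}] r6c5's peers cover all but 2. So r6c5=2.
Step 22. [r6c8∈{1}] r6c8 is down to just 1 ⇒ r6c8=1.
Step 23. [r2c5∈{1}] r2c5 is down to just 1 ⇒ r2c5=1.
Step 24. [r9c8∈{2}] r9c8 has the single candidate 2. So r9c8=2.
Step 25. [r4c7∈{3}] r4c7's peers cover all but 3 ⇒ r4c7=3.
Step 26. [r8c1∈{9}] nothing but 9 survives at r8c1 ⇒ r8c1=9.
Step 27. [r4c5∈{4}] r4c5's peers cover all but 4. So r4c5=4.
Step 28. [r7c6∈{4}] r7c6 is down to just 4 ⇒ r7c6=4.
Step 29. [r2c9∈{5}] only 5 remains possible at r2c9, so r2c9=5.
Step 30. [r5c6∈{9}] only 9 remains possible at r5c6 ⇒ r5c6=9.
Step 31. [r6c6∈{7}] r6c6 has the single candidate 7, so r6c6=7.
Step 32. [r3c8∈{4}] only 4 remains possible at r3c8. So r3c8=4.
Step 33. [r7c1∈{6}] only 6 remains possible at r7c1. So r7c1=6.
Step 34. [r1c2∈{2}] r1c2 has the single candidate 2 ⇒ r1c2=2.
Step 35. [r9c3∈{8}] only 8 remains possible at r9c3, so r9c3=8.
Step 36. [r5c4∈{8}] r5c4 is down to just 8, so r5c4=8.
Step 37. [r3c2∈{8}] r3c2 has the single candidate 8 ⇒ r3c2=8.
Step 38. [r8c4∈{2}] r8c4 is down to just 2 ⇒ r8c4=2.
Step 39. [r2c1∈{3}] r2c1's peers cover all but 3 ⇒ r2c1=3.

Answer: 4 2 1 6 5 8 9 3 7 / 3 7 9 4 1 2 8 6 5 / 5 8 6 9 7 3 2 4 1 / 2 6 7 5 4 1 3 8 9 / 1 3 4 8 6 9 7 5 2 / 8 9 5 3 2 7 6 1 4 / 6 5 2 7 3 4 1 9 8 / 9 1 3 2 8 5 4 7 6 / 7 4 8 1 9 6 5 2 3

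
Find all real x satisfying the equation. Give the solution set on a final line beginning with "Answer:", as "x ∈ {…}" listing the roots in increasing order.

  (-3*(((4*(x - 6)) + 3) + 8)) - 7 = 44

Step 1. [(-3*(((4*(x - 6)) + 3) + 8)) - 7 = 44] the outer -7 inverts by adding 7 ⇒ sub: -3*(((4*(x - 6)) + 3) + 8) = 51.
Step 2. [-3*(((4*(x - 6)) + 3) + 8) = 51] -3·(inner) — divide through by -3 ⇒ div: ((4*(x - 6)) + 3) + 8 = -17.
Step 3. [((4*(x - 6)) + 3) + 8 = -17] subtract 8: x sits inside (… + 8) ⇒ sub: (4*(x - 6)) + 3 = -25.
Step 4. [(4*(x - 6)) + 3 = -25] peel the +3: subtract 3 from each side, so sub: 4*(x - 6) = -28.
Step 5. [4*(x - 6) = -28] 4 out front; divide by 4. So div: x - 6 = -7.
Step 6. [x - 6 = -7] peel the -6: add 6 from each side ⇒ sub: x = -1.

Answer: x ∈ {-1}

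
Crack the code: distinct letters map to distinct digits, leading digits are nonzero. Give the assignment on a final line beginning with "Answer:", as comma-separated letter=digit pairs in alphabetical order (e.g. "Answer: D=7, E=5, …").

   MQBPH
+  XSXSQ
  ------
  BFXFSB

Step 1. [col 1: H + Q ≡ B (mod 10)] Q=4 is one option consistent with column 1 (H + Q ≡ B (mod 10), carry-in 0) — take it. So Q=4.
Step 2. [col 1: H + Q ≡ B (mod 10)] no forcing yet in column 1 (carry-in 0); B=1 is free and consistent — try it. So B=1.
Step 3. [col 1: H + Q ≡ B (mod 10)] column 1: given Q=4, B=1, carry-in 0, and digits 1,4 already taken and all letters distinct, H+Q≡B (mod 10) forces H=7 ⇒ H=7.
Step 4. [col 2: P + S ≡ S (mod 10)] in column 2 we have P+S≡S with carry-in 1; given nothing yet and digits 1,4,7 already taken and all letters distinct, that pins P to 9. So P=9.
Step 5. [col 2: P + S ≡ S (mod 10)] several values work for S in column 2 (P + S ≡ S (mod 10), carry-in 1); try S=3 ⇒ S=3.
Step 6. [col 3: B + X ≡ F (mod 10)] no forcing yet in column 3 (carry-in 1); F=0 is free and consistent — try it, so F=0.
Step 7. [col 3: B + X ≡ F (mod 10)] in column 3 we have B+X≡F with carry-in 1; given B=1, F=0 and digits 0,1,3,4,7,9 already taken and all letters distinct, that pins X to 8. So X=8.
Step 8. [col 5: M + X ≡ F (mod 10)] column 5: given X=8, F=0, carry-in 0, and digits 0,1,3,4,7,8,9 already taken and all letters distinct, M+X≡F (mod 10) forces M=2. So M=2.

Answer: B=1, F=0, H=7, M=2, P=9, Q=4, S=3, X=8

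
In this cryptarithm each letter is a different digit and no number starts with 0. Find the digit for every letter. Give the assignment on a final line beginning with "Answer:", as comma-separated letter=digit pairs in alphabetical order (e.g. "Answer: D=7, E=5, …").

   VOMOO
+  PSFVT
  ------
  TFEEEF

Step 1. [col 1: O + T ≡ F (mod 10)] T=1 is one option consistent with column 1 (O + T ≡ F (mod 10), carry-in 0) — take it. So T=1.
Step 2. [col 1: O + T ≡ F (mod 10)] no forcing yet in column 1 (carry-in 0); O=2 is free and consistent — try it, so O=2.
Step 3. [col 1: O + T ≡ F (mod 10)] column 1 reads O+T+carry(0)=F with O=2, T=1; with digits 1,2 already taken and all letters distinct, the only value for F is 3 ⇒ F=3.
Step 4. [col 2: O + V ≡ E (mod 10)] column 2 (O + V ≡ E (mod 10), carry-in 0) doesn't pin V yet; pick V=8 and continue ⇒ V=8.
Step 5. [col 2: O + V ≡ E (mod 10)] column 2 reads O+V+carry(0)=E with O=2, V=8; with digits 1,2,3,8 already taken and all letters distinct, the only value for E is 0 ⇒ E=0.
Step 6. [col 3: M + F ≡ E (mod 10)] from column 3 (F=3, E=0, carry-in 1, digits 0,1,2,3,8 already taken and all letters distinct): M must equal 6 ⇒ M=6.
Step 7. [col 4: O + S ≡ E (mod 10)] from column 4 (O=2, E=0, carry-in 1, digits 0,1,2,3,6,8 already taken and all letters distinct): S must equal 7, so S=7.
Step 8. [col 5: V + P ≡ F (mod 10)] in column 5 we have V+P≡F with carry-in 1; given V=8, F=3 and digits 0,1,2,3,6,7,8 already taken and all letters distinct, that pins P to 4, so P=4.

Answer: E=0, F=3, M=6, O=2, P=4, S=7, T=1, V=8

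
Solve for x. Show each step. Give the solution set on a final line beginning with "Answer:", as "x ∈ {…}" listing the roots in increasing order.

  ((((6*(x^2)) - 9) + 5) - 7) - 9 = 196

Step 1. [((((6*(x^2)) - 9) + 5) - 7) - 9 = 196] peel the -9: add 9 from each side. So sub: (((6*(x^2)) - 9) + 5) - 7 = 205.
Step 2. [(((6*(x^2)) - 9) + 5) - 7 = 205] add 7: x sits inside (… - 7). So sub: ((6*(x^2)) - 9) + 5 = 212.
Step 3. [((6*(x^2)) - 9) + 5 = 212] the outer +5 inverts by subtracting 5 ⇒ sub: (6*(x^2)) - 9 = 207.
Step 4. [(6*(x^2)) - 9 = 207] add 9: x sits inside (… - 9) ⇒ sub: 6*(x^2) = 216.
Step 5. [6*(x^2) = 216] leading coefficient 6: divide by 6. So div: x^2 = 36.
Step 6. [x^2 = 36] 36 ≥ 0, LHS is (·)² — take ±√ ⇒ sqrt: x = 6 or -6.

Answer: x ∈ {-6, 6}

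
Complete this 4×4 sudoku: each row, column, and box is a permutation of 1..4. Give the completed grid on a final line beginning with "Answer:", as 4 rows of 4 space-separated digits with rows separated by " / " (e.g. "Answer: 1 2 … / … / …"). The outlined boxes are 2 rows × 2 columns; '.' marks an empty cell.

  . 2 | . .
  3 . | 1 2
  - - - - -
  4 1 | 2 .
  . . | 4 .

Step 1. [r3c4∈{3}] r3c4 has the single candidate 3. So r3c4=3.
Step 2. [r1c4∈{4}] r1c4's peers cover all but 4, so r1c4=4.
Step 3. [r4c4∈{1}] r4c4's peers cover all but 1, so r4c4=1.
Step 4. [r4c1∈{2}] only 2 remains possible at r4c1, so r4c1=2.
Step 5. [r4c2∈{3}] r4c2 has the single candidate 3. So r4c2=3.
Step 6. [r1c3∈{3}] only 3 remains possible at r1c3, so r1c3=3.
Step 7. [r1c1∈{1}] nothing but 1 survives at r1c1 ⇒ r1c1=1.
Step 8. [r2c2∈{4}] r2c2 is down to just 4. So r2c2=4.

Answer: 1 2 3 4 / 3 4 1 2 / 4 1 2 3 / 2 3 4 1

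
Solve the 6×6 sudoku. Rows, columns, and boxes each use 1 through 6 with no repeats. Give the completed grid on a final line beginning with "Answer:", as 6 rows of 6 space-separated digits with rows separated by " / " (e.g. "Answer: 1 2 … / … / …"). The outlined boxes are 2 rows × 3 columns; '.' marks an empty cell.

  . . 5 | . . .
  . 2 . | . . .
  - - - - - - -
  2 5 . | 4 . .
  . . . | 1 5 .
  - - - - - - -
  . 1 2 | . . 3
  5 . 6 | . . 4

Step 1. [r3c5∈{3,6}] r3c5 is the only open cell in box 4 admitting 3, so r3c5=3.
Step 2. [r5c5∈{6}] r5c5 has the single candidate 6 ⇒ r5c5=6.
Step 3. [r2c6∈{1,5,6}] in col 6, 5 fits only at r2c6, so r2c6=5.
Step 4. [r1c6∈{1,2,6}] 1 has one home in col 6: r1c6, so r1c6=1.
Step 5. [r2c1∈{1,3,4,6}] 1 has one home in col 1: r2c1 ⇒ r2c1=1.
Step 6. [r6c4∈{2}] nothing but 2 survives at r6c4, so r6c4=2.
Step 7. [r2c5∈{4}] nothing but 4 survives at r2c5 ⇒ r2c5=4.
Step 8. [r2c3∈{3}] r2c3 is down to just 3, so r2c3=3.
Step 9. [r4c1∈{3,4,6}] across col 1, 3 lands solely at r4c1 ⇒ r4c1=3.
Step 10. [r1c1∈{4,6}] 6 has one home in col 1: r1c1. So r1c1=6.
Step 11. [r4c2∈{4,6}] across col 2, 6 lands solely at r4c2, so r4c2=6.
Step 12. [r3c3∈{1}] r3c3's peers cover all but 1. So r3c3=1.
Step 13. [r4c6∈{2}] r4c6 is down to just 2, so r4c6=2.
Step 14. [r4c3∈{4}] r4c3 has the single candidate 4, so r4c3=4.
Step 15. [r2c4∈{6}] only 6 remains possible at r2c4. So r2c4=6.
Step 16. [r6c2∈{3}] r6c2 is down to just 3, so r6c2=3.
Step 17. [r1c5∈{2}] r1c5's peers cover all but 2. So r1c5=2.
Step 18. [r1c4∈{3}] only 3 remains possible at r1c4, so r1c4=3.
Step 19. [r3c6∈{6}] r3c6 is down to just 6, so r3c6=6.
Step 20. [r6c5∈{1}] r6c5 is down to just 1 ⇒ r6c5=1.
Step 21. [r1c2∈{4}] r1c2 is down to just 4 ⇒ r1c2=4.
Step 22. [r5c1∈{4}] r5c1 is down to just 4, so r5c1=4.
Step 23. [r5c4∈{5}] only 5 remains possible at r5c4. So r5c4=5.

Answer: 6 4 5 3 2 1 / 1 2 3 6 4 5 / 2 5 1 4 3 6 / 3 6 4 1 5 2 / 4 1 2 5 6 3 / 5 3 6 2 1 4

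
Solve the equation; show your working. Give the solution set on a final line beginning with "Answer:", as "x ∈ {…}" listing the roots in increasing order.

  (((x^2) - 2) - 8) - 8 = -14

Step 1. [(((x^2) - 2) - 8) - 8 = -14] 8 comes off first (add 8) ⇒ sub: ((x^2) - 2) - 8 = -6.
Step 2. [((x^2) - 2) - 8 = -6] peel the -8: add 8 from each side. So sub: (x^2) - 2 = 2.
Step 3. [(x^2) - 2 = 2] 2 comes off first (add 2). So sub: x^2 = 4.
Step 4. [x^2 = 4] √ both sides: 4 ≥ 0 gives two branches. So sqrt: x = 2 or -2.

Answer: x ∈ {-2, 2}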